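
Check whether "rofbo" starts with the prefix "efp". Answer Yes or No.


Input string: 'rofbo'
Prefix to check: 'efp'
First 3 characters of input: 'rof'
Match: False
Result: No


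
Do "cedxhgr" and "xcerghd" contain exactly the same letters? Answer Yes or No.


String 1: 'cedxhgr' -> sorted: 'cdeghrx'
String 2: 'xcerghd' -> sorted: 'cdeghrx'
Compare sorted forms: 'cdeghrx' == 'cdeghrx'
Anagram: Yes


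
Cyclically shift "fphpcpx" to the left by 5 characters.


Input: 'fphpcpx', shift = 5
Operation: split at index 5 and swap parts
Front part s[0:5] = 'fphpc'
Back part s[5:] = 'px'
Rotated = back + front = 'px' + 'fphpc'
Result: pxfphpc


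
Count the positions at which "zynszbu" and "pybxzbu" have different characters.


String 1: 'zynszbu'
String 2: 'pybxzbu'
Compare each position: pos 0: 'z'!='p', pos 1: 'y'=='y', pos 2: 'n'!='b', pos 3: 's'!='x', pos 4: 'z'=='z', pos 5: 'b'=='b', pos 6: 'u'=='u'
Differing positions: 3
Hamming distance: 3


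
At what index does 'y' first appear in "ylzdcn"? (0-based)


Input string: 'ylzdcn'
Target: 'y'
Scanning left to right: s[0]='y'
First match at index: 0


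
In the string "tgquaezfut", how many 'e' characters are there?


Input string: 'tgquaezfut'
Target character: 'e'
Scan each position: s[5]='e'
Matches found at indices: 5
Total: 1


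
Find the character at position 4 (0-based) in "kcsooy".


Input string: 'kcsooy'
Operation: get character at index 4
Index mapping: s[0]='k', s[1]='c', s[2]='s', s[3]='o', s[4]='o'
Result: 'o'


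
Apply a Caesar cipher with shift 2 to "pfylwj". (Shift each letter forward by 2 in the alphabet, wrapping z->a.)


Input: 'pfylwj', shift = 2
Operation: for each letter, (position + 2) mod 26
Mapping: 'p'(15+2=17)->'r', 'f'(5+2=7)->'h', 'y'(24+2=26, 26 mod 26=0)->'a', 'l'(11+2=13)->'n', 'w'(22+2=24)->'y', 'j'(9+2=11)->'l'
Result: rhanyl


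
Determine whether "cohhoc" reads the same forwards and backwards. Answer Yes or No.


Input string: 'cohhoc'
Reversed: 'cohhoc'
Compare pairs: s[0]='c' vs s[5]='c' (match), s[1]='o' vs s[4]='o' (match), s[2]='h' vs s[3]='h' (match)
Palindrome: Yes


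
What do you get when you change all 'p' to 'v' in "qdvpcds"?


Input string: 'qdvpcds'
Operation: replace 'p' with 'v'
Positions of 'p': 3
After replacement: qdvvcds


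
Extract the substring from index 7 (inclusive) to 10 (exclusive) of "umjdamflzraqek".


Input string: 'umjdamflzraqek'
Operation: slice [7:10]
Extract characters: s[7]='l', s[8]='z', s[9]='r'
Result: lzr


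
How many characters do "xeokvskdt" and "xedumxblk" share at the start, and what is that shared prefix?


String 1: 'xeokvskdt'
String 2: 'xedumxblk'
Compare position by position:
pos 0: 'x' vs 'x' match
pos 1: 'e' vs 'e' match
pos 2: 'o' vs 'd' differ -> stop
Longest common prefix: "xe" (length 2)


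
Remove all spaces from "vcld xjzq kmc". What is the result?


Input string: 'vcld xjzq kmc'
Operation: remove all spaces
Words: 'vcld', 'xjzq', 'kmc'
Join without spaces: vcldxjzqkmc


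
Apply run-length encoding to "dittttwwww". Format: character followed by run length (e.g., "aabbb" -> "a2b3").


Input: 'dittttwwww'
Operation: identify consecutive runs
Runs: 'd' -> d1, 'i' -> i1, 'tttt' -> t4, 'wwww' -> w4
Encoded: d1i1t4w4


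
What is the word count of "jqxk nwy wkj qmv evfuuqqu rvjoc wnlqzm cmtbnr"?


Input string: 'jqxk nwy wkj qmv evfuuqqu rvjoc wnlqzm cmtbnr'
Operation: split by spaces
Words found: 'jqxk', 'nwy', 'wkj', 'qmv', 'evfuuqqu', 'rvjoc', 'wnlqzm', 'cmtbnr'
Word count: 8


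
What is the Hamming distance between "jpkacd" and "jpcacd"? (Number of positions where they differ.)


String 1: 'jpkacd'
String 2: 'jpcacd'
Compare each position: pos 0: 'j'=='j', pos 1: 'p'=='p', pos 2: 'k'!='c', pos 3: 'a'=='a', pos 4: 'c'=='c', pos 5: 'd'=='d'
Differing positions: 1
Hamming distance: 1


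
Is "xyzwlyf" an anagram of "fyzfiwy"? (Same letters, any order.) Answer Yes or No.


String 1: 'fyzfiwy' -> sorted: 'ffiwyyz'
String 2: 'xyzwlyf' -> sorted: 'flwxyyz'
Compare sorted forms: 'ffiwyyz' != 'flwxyyz'
Anagram: No


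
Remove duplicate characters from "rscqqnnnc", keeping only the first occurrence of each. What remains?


Input: 'rscqqnnnc'
Operation: keep first occurrence of each character
Scan: s[0]='r' new -> keep; s[1]='s' new -> keep; s[2]='c' new -> keep; s[3]='q' new -> keep; s[4]='q' seen -> skip; s[5]='n' new -> keep; s[6]='n' seen -> skip; s[7]='n' seen -> skip; s[8]='c' seen -> skip
Result: rscqn


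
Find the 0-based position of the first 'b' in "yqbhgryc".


Input string: 'yqbhgryc'
Target: 'b'
Scanning left to right: s[0]='y', s[1]='q', s[2]='b'
First match at index: 2


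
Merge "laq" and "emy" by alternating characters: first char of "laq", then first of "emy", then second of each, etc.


String 1: 'laq'
String 2: 'emy'
Operation: alternate characters
Pairs: 'l'+'e', 'a'+'m', 'q'+'y'
Result: leamqy


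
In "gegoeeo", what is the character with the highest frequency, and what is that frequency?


Input: 'gegoeeo'
Operation: tally each character
Counts: 'e':3, 'g':2, 'o':2
Maximum: 'e' appears 3 times


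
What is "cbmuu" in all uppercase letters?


Input string: 'cbmuu'
Operation: convert each letter to uppercase
Mapping: 'c'->'C', 'b'->'B', 'm'->'M', 'u'->'U', 'u'->'U'
Result: CBMUU


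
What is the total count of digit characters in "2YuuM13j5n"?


Input string: '2YuuM13j5n'
Operation: count digit characters (0-9)
Scan: '2'(digit), 'Y', 'u', 'u', 'M', '1'(digit), '3'(digit), 'j', '5'(digit), 'n'
Digits found: 4
Result: 4


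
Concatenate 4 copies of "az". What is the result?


Input string: 'az'
Operation: repeat 4 times
Concatenation: 'az' + 'az' + 'az' + 'az'
Result: azazazaz


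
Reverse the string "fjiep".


Input string: 'fjiep'
Operation: reverse character order
Original order: 'f' -> 'j' -> 'i' -> 'e' -> 'p'
Reversed order: 'p' -> 'e' -> 'i' -> 'j' -> 'f'
Result: peijf


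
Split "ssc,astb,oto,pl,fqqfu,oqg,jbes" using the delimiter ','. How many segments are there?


Input string: 'ssc,astb,oto,pl,fqqfu,oqg,jbes'
Delimiter: ','
Split result: 'ssc', 'astb', 'oto', 'pl', 'fqqfu', 'oqg', 'jbes'
Number of parts: 7


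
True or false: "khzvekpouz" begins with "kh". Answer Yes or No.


Input string: 'khzvekpouz'
Prefix to check: 'kh'
First 2 characters of input: 'kh'
Match: True
Result: Yes


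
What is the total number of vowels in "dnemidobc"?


Input string: 'dnemidobc'
Operation: count vowels (a, e, i, o, u)
Scan: s[0]='d', s[1]='n', s[2]='e' (vowel), s[3]='m', s[4]='i' (vowel), s[5]='d', s[6]='o' (vowel), s[7]='b', s[8]='c'
Vowels found: 3
Result: 3


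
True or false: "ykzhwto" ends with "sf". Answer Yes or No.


Input string: 'ykzhwto'
Suffix to check: 'sf'
Last 2 characters of input: 'to'
Match: False
Result: No


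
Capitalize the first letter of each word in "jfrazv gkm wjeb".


Input string: 'jfrazv gkm wjeb'
Operation: capitalize first letter of each word
Word transformations: 'jfrazv'->'Jfrazv', 'gkm'->'Gkm', 'wjeb'->'Wjeb'
Result: Jfrazv Gkm Wjeb


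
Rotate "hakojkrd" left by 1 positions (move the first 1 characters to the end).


Input: 'hakojkrd', shift = 1
Operation: split at index 1 and swap parts
Front part s[0:1] = 'h'
Back part s[1:] = 'akojkrd'
Rotated = back + front = 'akojkrd' + 'h'
Result: akojkrdh


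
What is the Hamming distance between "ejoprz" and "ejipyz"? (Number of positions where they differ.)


String 1: 'ejoprz'
String 2: 'ejipyz'
Compare each position: pos 0: 'e'=='e', pos 1: 'j'=='j', pos 2: 'o'!='i', pos 3: 'p'=='p', pos 4: 'r'!='y', pos 5: 'z'=='z'
Differing positions: 2
Hamming distance: 2


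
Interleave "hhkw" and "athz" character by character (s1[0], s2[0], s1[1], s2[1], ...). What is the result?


String 1: 'hhkw'
String 2: 'athz'
Operation: alternate characters
Pairs: 'h'+'a', 'h'+'t', 'k'+'h', 'w'+'z'
Result: hahtkhwz


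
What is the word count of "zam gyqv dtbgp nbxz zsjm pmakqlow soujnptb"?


Input string: 'zam gyqv dtbgp nbxz zsjm pmakqlow soujnptb'
Operation: split by spaces
Words found: 'zam', 'gyqv', 'dtbgp', 'nbxz', 'zsjm', 'pmakqlow', 'soujnptb'
Word count: 7


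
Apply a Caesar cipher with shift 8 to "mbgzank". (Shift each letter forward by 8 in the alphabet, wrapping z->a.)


Input: 'mbgzank', shift = 8
Operation: for each letter, (position + 8) mod 26
Mapping: 'm'(12+8=20)->'u', 'b'(1+8=9)->'j', 'g'(6+8=14)->'o', 'z'(25+8=33, 33 mod 26=7)->'h', 'a'(0+8=8)->'i', 'n'(13+8=21)->'v', 'k'(10+8=18)->'s'
Result: ujohivs


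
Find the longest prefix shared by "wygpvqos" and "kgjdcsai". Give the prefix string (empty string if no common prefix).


String 1: 'wygpvqos'
String 2: 'kgjdcsai'
Compare position by position:
pos 0: 'w' vs 'k' differ -> stop
Longest common prefix: "" (length 0)


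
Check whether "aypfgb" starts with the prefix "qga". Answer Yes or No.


Input string: 'aypfgb'
Prefix to check: 'qga'
First 3 characters of input: 'ayp'
Match: False
Result: No


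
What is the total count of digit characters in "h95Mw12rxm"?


Input string: 'h95Mw12rxm'
Operation: count digit characters (0-9)
Scan: 'h', '9'(digit), '5'(digit), 'M', 'w', '1'(digit), '2'(digit), 'r', 'x', 'm'
Digits found: 4
Result: 4


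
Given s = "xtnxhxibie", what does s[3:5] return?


Input string: 'xtnxhxibie'
Operation: slice [3:5]
Extract characters: s[3]='x', s[4]='h'
Result: xh


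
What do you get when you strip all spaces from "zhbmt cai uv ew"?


Input string: 'zhbmt cai uv ew'
Operation: remove all spaces
Words: 'zhbmt', 'cai', 'uv', 'ew'
Join without spaces: zhbmtcaiuvew


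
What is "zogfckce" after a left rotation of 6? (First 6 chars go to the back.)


Input: 'zogfckce', shift = 6
Operation: split at index 6 and swap parts
Front part s[0:6] = 'zogfck'
Back part s[6:] = 'ce'
Rotated = back + front = 'ce' + 'zogfck'
Result: cezogfck


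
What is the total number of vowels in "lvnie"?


Input string: 'lvnie'
Operation: count vowels (a, e, i, o, u)
Scan: s[0]='l', s[1]='v', s[2]='n', s[3]='i' (vowel), s[4]='e' (vowel)
Vowels found: 2
Result: 2


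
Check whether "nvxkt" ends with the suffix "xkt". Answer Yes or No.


Input string: 'nvxkt'
Suffix to check: 'xkt'
Last 3 characters of input: 'xkt'
Match: True
Result: Yes


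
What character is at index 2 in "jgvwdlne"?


Input string: 'jgvwdlne'
Operation: get character at index 2
Index mapping: s[0]='j', s[1]='g', s[2]='v'
Result: 'v'


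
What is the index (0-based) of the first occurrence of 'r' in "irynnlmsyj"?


Input string: 'irynnlmsyj'
Target: 'r'
Scanning left to right: s[0]='i', s[1]='r'
First match at index: 1


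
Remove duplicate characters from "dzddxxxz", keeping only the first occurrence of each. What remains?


Input: 'dzddxxxz'
Operation: keep first occurrence of each character
Scan: s[0]='d' new -> keep; s[1]='z' new -> keep; s[2]='d' seen -> skip; s[3]='d' seen -> skip; s[4]='x' new -> keep; s[5]='x' seen -> skip; s[6]='x' seen -> skip; s[7]='z' seen -> skip
Result: dzx


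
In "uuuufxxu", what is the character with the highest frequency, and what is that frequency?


Input: 'uuuufxxu'
Operation: tally each character
Counts: 'f':1, 'u':5, 'x':2
Maximum: 'u' appears 5 times


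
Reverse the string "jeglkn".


Input string: 'jeglkn'
Operation: reverse character order
Original order: 'j' -> 'e' -> 'g' -> 'l' -> 'k' -> 'n'
Reversed order: 'n' -> 'k' -> 'l' -> 'g' -> 'e' -> 'j'
Result: nklgej


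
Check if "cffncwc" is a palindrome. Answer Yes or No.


Input string: 'cffncwc'
Reversed: 'cwcnffc'
Compare pairs: s[0]='c' vs s[6]='c' (match), s[1]='f' vs s[5]='w' (mismatch), s[2]='f' vs s[4]='c' (mismatch)
Palindrome: No


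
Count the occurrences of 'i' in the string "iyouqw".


Input string: 'iyouqw'
Target character: 'i'
Scan each position: s[0]='i'
Matches found at indices: 0
Total: 1


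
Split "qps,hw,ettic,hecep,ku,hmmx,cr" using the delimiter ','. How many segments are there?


Input string: 'qps,hw,ettic,hecep,ku,hmmx,cr'
Delimiter: ','
Split result: 'qps', 'hw', 'ettic', 'hecep', 'ku', 'hmmx', 'cr'
Number of parts: 7


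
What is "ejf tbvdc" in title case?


Input string: 'ejf tbvdc'
Operation: capitalize first letter of each word
Word transformations: 'ejf'->'Ejf', 'tbvdc'->'Tbvdc'
Result: Ejf Tbvdc


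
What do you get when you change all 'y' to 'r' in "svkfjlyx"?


Input string: 'svkfjlyx'
Operation: replace 'y' with 'r'
Positions of 'y': 6
After replacement: svkfjlrx


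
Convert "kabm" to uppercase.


Input string: 'kabm'
Operation: convert each letter to uppercase
Mapping: 'k'->'K', 'a'->'A', 'b'->'B', 'm'->'M'
Result: KABM


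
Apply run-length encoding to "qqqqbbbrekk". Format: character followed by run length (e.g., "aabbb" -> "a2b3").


Input: 'qqqqbbbrekk'
Operation: identify consecutive runs
Runs: 'qqqq' -> q4, 'bbb' -> b3, 'r' -> r1, 'e' -> e1, 'kk' -> k2
Encoded: q4b3r1e1k2


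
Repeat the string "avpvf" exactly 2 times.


Input string: 'avpvf'
Operation: repeat 2 times
Concatenation: 'avpvf' + 'avpvf'
Result: avpvfavpvf


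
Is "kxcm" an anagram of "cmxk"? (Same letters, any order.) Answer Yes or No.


String 1: 'cmxk' -> sorted: 'ckmx'
String 2: 'kxcm' -> sorted: 'ckmx'
Compare sorted forms: 'ckmx' == 'ckmx'
Anagram: Yes


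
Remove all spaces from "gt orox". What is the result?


Input string: 'gt orox'
Operation: remove all spaces
Words: 'gt', 'orox'
Join without spaces: gtorox


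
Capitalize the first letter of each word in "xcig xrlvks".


Input string: 'xcig xrlvks'
Operation: capitalize first letter of each word
Word transformations: 'xcig'->'Xcig', 'xrlvks'->'Xrlvks'
Result: Xcig Xrlvks


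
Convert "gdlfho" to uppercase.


Input string: 'gdlfho'
Operation: convert each letter to uppercase
Mapping: 'g'->'G', 'd'->'D', 'l'->'L', 'f'->'F', 'h'->'H', 'o'->'O'
Result: GDLFHO


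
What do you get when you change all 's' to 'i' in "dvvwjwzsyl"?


Input string: 'dvvwjwzsyl'
Operation: replace 's' with 'i'
Positions of 's': 7
After replacement: dvvwjwziyl


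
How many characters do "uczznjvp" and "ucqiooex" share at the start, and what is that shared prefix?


String 1: 'uczznjvp'
String 2: 'ucqiooex'
Compare position by position:
pos 0: 'u' vs 'u' match
pos 1: 'c' vs 'c' match
pos 2: 'z' vs 'q' differ -> stop
Longest common prefix: "uc" (length 2)


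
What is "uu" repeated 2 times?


Input string: 'uu'
Operation: repeat 2 times
Concatenation: 'uu' + 'uu'
Result: uuuu


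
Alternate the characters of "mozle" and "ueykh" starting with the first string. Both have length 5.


String 1: 'mozle'
String 2: 'ueykh'
Operation: alternate characters
Pairs: 'm'+'u', 'o'+'e', 'z'+'y', 'l'+'k', 'e'+'h'
Result: muoezylkeh


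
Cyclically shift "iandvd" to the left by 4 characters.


Input: 'iandvd', shift = 4
Operation: split at index 4 and swap parts
Front part s[0:4] = 'iand'
Back part s[4:] = 'vd'
Rotated = back + front = 'vd' + 'iand'
Result: vdiand


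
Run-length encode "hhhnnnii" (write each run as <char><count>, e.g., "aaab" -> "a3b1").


Input: 'hhhnnnii'
Operation: identify consecutive runs
Runs: 'hhh' -> h3, 'nnn' -> n3, 'ii' -> i2
Encoded: h3n3i2


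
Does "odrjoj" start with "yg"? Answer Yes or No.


Input string: 'odrjoj'
Prefix to check: 'yg'
First 2 characters of input: 'od'
Match: False
Result: No


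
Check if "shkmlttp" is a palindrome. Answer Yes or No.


Input string: 'shkmlttp'
Reversed: 'pttlmkhs'
Compare pairs: s[0]='s' vs s[7]='p' (mismatch), s[1]='h' vs s[6]='t' (mismatch), s[2]='k' vs s[5]='t' (mismatch), s[3]='m' vs s[4]='l' (mismatch)
Palindrome: No


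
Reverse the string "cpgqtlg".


Input string: 'cpgqtlg'
Operation: reverse character order
Original order: 'c' -> 'p' -> 'g' -> 'q' -> 't' -> 'l' -> 'g'
Reversed order: 'g' -> 'l' -> 't' -> 'q' -> 'g' -> 'p' -> 'c'
Result: gltqgpc


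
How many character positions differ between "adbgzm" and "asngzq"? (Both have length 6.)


String 1: 'adbgzm'
String 2: 'asngzq'
Compare each position: pos 0: 'a'=='a', pos 1: 'd'!='s', pos 2: 'b'!='n', pos 3: 'g'=='g', pos 4: 'z'=='z', pos 5: 'm'!='q'
Differing positions: 3
Hamming distance: 3


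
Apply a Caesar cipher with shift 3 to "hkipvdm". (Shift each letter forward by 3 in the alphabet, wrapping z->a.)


Input: 'hkipvdm', shift = 3
Operation: for each letter, (position + 3) mod 26
Mapping: 'h'(7+3=10)->'k', 'k'(10+3=13)->'n', 'i'(8+3=11)->'l', 'p'(15+3=18)->'s', 'v'(21+3=24)->'y', 'd'(3+3=6)->'g', 'm'(12+3=15)->'p'
Result: knlsygp


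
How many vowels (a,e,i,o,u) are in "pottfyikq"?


Input string: 'pottfyikq'
Operation: count vowels (a, e, i, o, u)
Scan: s[0]='p', s[1]='o' (vowel), s[2]='t', s[3]='t', s[4]='f', s[5]='y', s[6]='i' (vowel), s[7]='k', s[8]='q'
Vowels found: 2
Result: 2


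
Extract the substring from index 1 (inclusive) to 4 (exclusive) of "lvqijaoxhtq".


Input string: 'lvqijaoxhtq'
Operation: slice [1:4]
Extract characters: s[1]='v', s[2]='q', s[3]='i'
Result: vqi


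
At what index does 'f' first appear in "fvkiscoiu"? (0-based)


Input string: 'fvkiscoiu'
Target: 'f'
Scanning left to right: s[0]='f'
First match at index: 0


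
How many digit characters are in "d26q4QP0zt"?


Input string: 'd26q4QP0zt'
Operation: count digit characters (0-9)
Scan: 'd', '2'(digit), '6'(digit), 'q', '4'(digit), 'Q', 'P', '0'(digit), 'z', 't'
Digits found: 4
Result: 4


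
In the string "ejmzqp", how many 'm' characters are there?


Input string: 'ejmzqp'
Target character: 'm'
Scan each position: s[2]='m'
Matches found at indices: 2
Total: 1


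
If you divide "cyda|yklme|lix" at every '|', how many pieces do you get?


Input string: 'cyda|yklme|lix'
Delimiter: '|'
Split result: 'cyda', 'yklme', 'lix'
Number of parts: 3


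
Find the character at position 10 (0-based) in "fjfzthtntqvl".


Input string: 'fjfzthtntqvl'
Operation: get character at index 10
Index mapping: s[0]='f', s[1]='j', s[2]='f', s[3]='z', s[4]='t', s[5]='h', s[6]='t', s[7]='n', s[8]='t', s[9]='q', s[10]='v'
Result: 'v'


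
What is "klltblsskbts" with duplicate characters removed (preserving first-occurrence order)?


Input: 'klltblsskbts'
Operation: keep first occurrence of each character
Scan: s[0]='k' new -> keep; s[1]='l' new -> keep; s[2]='l' seen -> skip; s[3]='t' new -> keep; s[4]='b' new -> keep; s[5]='l' seen -> skip; s[6]='s' new -> keep; s[7]='s' seen -> skip; s[8]='k' seen -> skip; s[9]='b' seen -> skip; s[10]='t' seen -> skip; s[11]='s' seen -> skip
Result: kltbs


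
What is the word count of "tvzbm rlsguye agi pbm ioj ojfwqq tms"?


Input string: 'tvzbm rlsguye agi pbm ioj ojfwqq tms'
Operation: split by spaces
Words found: 'tvzbm', 'rlsguye', 'agi', 'pbm', 'ioj', 'ojfwqq', 'tms'
Word count: 7


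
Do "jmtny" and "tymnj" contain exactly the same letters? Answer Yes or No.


String 1: 'jmtny' -> sorted: 'jmnty'
String 2: 'tymnj' -> sorted: 'jmnty'
Compare sorted forms: 'jmnty' == 'jmnty'
Anagram: Yes


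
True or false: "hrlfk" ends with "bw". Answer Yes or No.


Input string: 'hrlfk'
Suffix to check: 'bw'
Last 2 characters of input: 'fk'
Match: False
Result: No


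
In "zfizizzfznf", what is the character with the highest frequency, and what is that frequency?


Input: 'zfizizzfznf'
Operation: tally each character
Counts: 'f':3, 'i':2, 'n':1, 'z':5
Maximum: 'z' appears 5 times


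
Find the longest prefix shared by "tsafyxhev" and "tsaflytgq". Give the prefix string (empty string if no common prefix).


String 1: 'tsafyxhev'
String 2: 'tsaflytgq'
Compare position by position:
pos 0: 't' vs 't' match
pos 1: 's' vs 's' match
pos 2: 'a' vs 'a' match
pos 3: 'f' vs 'f' match
pos 4: 'y' vs 'l' differ -> stop
Longest common prefix: "tsaf" (length 4)


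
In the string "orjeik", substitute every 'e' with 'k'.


Input string: 'orjeik'
Operation: replace 'e' with 'k'
Positions of 'e': 3
After replacement: orjkik


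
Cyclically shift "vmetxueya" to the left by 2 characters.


Input: 'vmetxueya', shift = 2
Operation: split at index 2 and swap parts
Front part s[0:2] = 'vm'
Back part s[2:] = 'etxueya'
Rotated = back + front = 'etxueya' + 'vm'
Result: etxueyavm


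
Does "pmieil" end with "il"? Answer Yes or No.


Input string: 'pmieil'
Suffix to check: 'il'
Last 2 characters of input: 'il'
Match: True
Result: Yes


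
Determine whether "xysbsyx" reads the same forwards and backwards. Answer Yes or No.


Input string: 'xysbsyx'
Reversed: 'xysbsyx'
Compare pairs: s[0]='x' vs s[6]='x' (match), s[1]='y' vs s[5]='y' (match), s[2]='s' vs s[4]='s' (match)
Palindrome: Yes


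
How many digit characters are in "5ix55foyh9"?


Input string: '5ix55foyh9'
Operation: count digit characters (0-9)
Scan: '5'(digit), 'i', 'x', '5'(digit), '5'(digit), 'f', 'o', 'y', 'h', '9'(digit)
Digits found: 4
Result: 4


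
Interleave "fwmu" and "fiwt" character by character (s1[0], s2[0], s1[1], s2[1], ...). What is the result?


String 1: 'fwmu'
String 2: 'fiwt'
Operation: alternate characters
Pairs: 'f'+'f', 'w'+'i', 'm'+'w', 'u'+'t'
Result: ffwimwut


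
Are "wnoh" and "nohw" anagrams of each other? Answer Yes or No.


String 1: 'wnoh' -> sorted: 'hnow'
String 2: 'nohw' -> sorted: 'hnow'
Compare sorted forms: 'hnow' == 'hnow'
Anagram: Yes


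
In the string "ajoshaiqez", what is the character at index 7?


Input string: 'ajoshaiqez'
Operation: get character at index 7
Index mapping: s[0]='a', s[1]='j', s[2]='o', s[3]='s', s[4]='h', s[5]='a', s[6]='i', s[7]='q'
Result: 'q'


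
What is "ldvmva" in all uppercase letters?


Input string: 'ldvmva'
Operation: convert each letter to uppercase
Mapping: 'l'->'L', 'd'->'D', 'v'->'V', 'm'->'M', 'v'->'V', 'a'->'A'
Result: LDVMVA


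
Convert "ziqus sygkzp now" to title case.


Input string: 'ziqus sygkzp now'
Operation: capitalize first letter of each word
Word transformations: 'ziqus'->'Ziqus', 'sygkzp'->'Sygkzp', 'now'->'Now'
Result: Ziqus Sygkzp Now


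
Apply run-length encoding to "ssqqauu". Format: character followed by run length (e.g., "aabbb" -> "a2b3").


Input: 'ssqqauu'
Operation: identify consecutive runs
Runs: 'ss' -> s2, 'qq' -> q2, 'a' -> a1, 'uu' -> u2
Encoded: s2q2a1u2


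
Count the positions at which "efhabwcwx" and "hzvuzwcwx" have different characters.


String 1: 'efhabwcwx'
String 2: 'hzvuzwcwx'
Compare each position: pos 0: 'e'!='h', pos 1: 'f'!='z', pos 2: 'h'!='v', pos 3: 'a'!='u', pos 4: 'b'!='z', pos 5: 'w'=='w', pos 6: 'c'=='c', pos 7: 'w'=='w', pos 8: 'x'=='x'
Differing positions: 5
Hamming distance: 5


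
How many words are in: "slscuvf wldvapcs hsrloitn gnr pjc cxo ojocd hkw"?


Input string: 'slscuvf wldvapcs hsrloitn gnr pjc cxo ojocd hkw'
Operation: split by spaces
Words found: 'slscuvf', 'wldvapcs', 'hsrloitn', 'gnr', 'pjc', 'cxo', 'ojocd', 'hkw'
Word count: 8


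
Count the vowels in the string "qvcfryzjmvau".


Input string: 'qvcfryzjmvau'
Operation: count vowels (a, e, i, o, u)
Scan: s[0]='q', s[1]='v', s[2]='c', s[3]='f', s[4]='r', s[5]='y', s[6]='z', s[7]='j', s[8]='m', s[9]='v', s[10]='a' (vowel), s[11]='u' (vowel)
Vowels found: 2
Result: 2


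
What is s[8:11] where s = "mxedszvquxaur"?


Input string: 'mxedszvquxaur'
Operation: slice [8:11]
Extract characters: s[8]='u', s[9]='x', s[10]='a'
Result: uxa


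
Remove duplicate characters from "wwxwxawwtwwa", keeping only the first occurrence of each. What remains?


Input: 'wwxwxawwtwwa'
Operation: keep first occurrence of each character
Scan: s[0]='w' new -> keep; s[1]='w' seen -> skip; s[2]='x' new -> keep; s[3]='w' seen -> skip; s[4]='x' seen -> skip; s[5]='a' new -> keep; s[6]='w' seen -> skip; s[7]='w' seen -> skip; s[8]='t' new -> keep; s[9]='w' seen -> skip; s[10]='w' seen -> skip; s[11]='a' seen -> skip
Result: wxat


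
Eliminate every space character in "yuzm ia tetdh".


Input string: 'yuzm ia tetdh'
Operation: remove all spaces
Words: 'yuzm', 'ia', 'tetdh'
Join without spaces: yuzmiatetdh


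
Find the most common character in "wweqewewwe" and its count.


Input: 'wweqewewwe'
Operation: tally each character
Counts: 'e':4, 'q':1, 'w':5
Maximum: 'w' appears 5 times


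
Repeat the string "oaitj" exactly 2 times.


Input string: 'oaitj'
Operation: repeat 2 times
Concatenation: 'oaitj' + 'oaitj'
Result: oaitjoaitj


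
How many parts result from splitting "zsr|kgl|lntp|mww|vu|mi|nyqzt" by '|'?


Input string: 'zsr|kgl|lntp|mww|vu|mi|nyqzt'
Delimiter: '|'
Split result: 'zsr', 'kgl', 'lntp', 'mww', 'vu', 'mi', 'nyqzt'
Number of parts: 7


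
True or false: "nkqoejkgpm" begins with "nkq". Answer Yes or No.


Input string: 'nkqoejkgpm'
Prefix to check: 'nkq'
First 3 characters of input: 'nkq'
Match: True
Result: Yes


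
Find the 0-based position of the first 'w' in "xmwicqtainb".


Input string: 'xmwicqtainb'
Target: 'w'
Scanning left to right: s[0]='x', s[1]='m', s[2]='w'
First match at index: 2


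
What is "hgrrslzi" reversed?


Input string: 'hgrrslzi'
Operation: reverse character order
Original order: 'h' -> 'g' -> 'r' -> 'r' -> 's' -> 'l' -> 'z' -> 'i'
Reversed order: 'i' -> 'z' -> 'l' -> 's' -> 'r' -> 'r' -> 'g' -> 'h'
Result: izlsrrgh


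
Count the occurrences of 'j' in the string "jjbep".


Input string: 'jjbep'
Target character: 'j'
Scan each position: s[0]='j', s[1]='j'
Matches found at indices: 0, 1
Total: 2


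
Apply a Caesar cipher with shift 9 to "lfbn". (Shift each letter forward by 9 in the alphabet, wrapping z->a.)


Input: 'lfbn', shift = 9
Operation: for each letter, (position + 9) mod 26
Mapping: 'l'(11+9=20)->'u', 'f'(5+9=14)->'o', 'b'(1+9=10)->'k', 'n'(13+9=22)->'w'
Result: uokw


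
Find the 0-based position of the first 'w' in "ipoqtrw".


Input string: 'ipoqtrw'
Target: 'w'
Scanning left to right: s[0]='i', s[1]='p', s[2]='o', s[3]='q', s[4]='t', s[5]='r', s[6]='w'
First match at index: 6


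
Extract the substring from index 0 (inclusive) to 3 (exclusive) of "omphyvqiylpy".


Input string: 'omphyvqiylpy'
Operation: slice [0:3]
Extract characters: s[0]='o', s[1]='m', s[2]='p'
Result: omp


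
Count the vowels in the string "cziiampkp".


Input string: 'cziiampkp'
Operation: count vowels (a, e, i, o, u)
Scan: s[0]='c', s[1]='z', s[2]='i' (vowel), s[3]='i' (vowel), s[4]='a' (vowel), s[5]='m', s[6]='p', s[7]='k', s[8]='p'
Vowels found: 3
Result: 3


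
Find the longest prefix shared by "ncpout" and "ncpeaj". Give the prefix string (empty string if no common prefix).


String 1: 'ncpout'
String 2: 'ncpeaj'
Compare position by position:
pos 0: 'n' vs 'n' match
pos 1: 'c' vs 'c' match
pos 2: 'p' vs 'p' match
pos 3: 'o' vs 'e' differ -> stop
Longest common prefix: "ncp" (length 3)


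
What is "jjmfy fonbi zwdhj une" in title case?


Input string: 'jjmfy fonbi zwdhj une'
Operation: capitalize first letter of each word
Word transformations: 'jjmfy'->'Jjmfy', 'fonbi'->'Fonbi', 'zwdhj'->'Zwdhj', 'une'->'Une'
Result: Jjmfy Fonbi Zwdhj Une


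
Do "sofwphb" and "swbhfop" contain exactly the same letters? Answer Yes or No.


String 1: 'sofwphb' -> sorted: 'bfhopsw'
String 2: 'swbhfop' -> sorted: 'bfhopsw'
Compare sorted forms: 'bfhopsw' == 'bfhopsw'
Anagram: Yes


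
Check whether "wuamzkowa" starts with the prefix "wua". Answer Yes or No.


Input string: 'wuamzkowa'
Prefix to check: 'wua'
First 3 characters of input: 'wua'
Match: True
Result: Yes


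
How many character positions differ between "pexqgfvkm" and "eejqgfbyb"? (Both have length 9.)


String 1: 'pexqgfvkm'
String 2: 'eejqgfbyb'
Compare each position: pos 0: 'p'!='e', pos 1: 'e'=='e', pos 2: 'x'!='j', pos 3: 'q'=='q', pos 4: 'g'=='g', pos 5: 'f'=='f', pos 6: 'v'!='b', pos 7: 'k'!='y', pos 8: 'm'!='b'
Differing positions: 5
Hamming distance: 5


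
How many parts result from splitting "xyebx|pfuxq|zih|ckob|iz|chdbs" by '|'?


Input string: 'xyebx|pfuxq|zih|ckob|iz|chdbs'
Delimiter: '|'
Split result: 'xyebx', 'pfuxq', 'zih', 'ckob', 'iz', 'chdbs'
Number of parts: 6


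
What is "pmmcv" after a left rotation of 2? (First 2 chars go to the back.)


Input: 'pmmcv', shift = 2
Operation: split at index 2 and swap parts
Front part s[0:2] = 'pm'
Back part s[2:] = 'mcv'
Rotated = back + front = 'mcv' + 'pm'
Result: mcvpm


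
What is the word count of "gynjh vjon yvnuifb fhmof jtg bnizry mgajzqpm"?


Input string: 'gynjh vjon yvnuifb fhmof jtg bnizry mgajzqpm'
Operation: split by spaces
Words found: 'gynjh', 'vjon', 'yvnuifb', 'fhmof', 'jtg', 'bnizry', 'mgajzqpm'
Word count: 7


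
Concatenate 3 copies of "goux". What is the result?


Input string: 'goux'
Operation: repeat 3 times
Concatenation: 'goux' + 'goux' + 'goux'
Result: gouxgouxgoux


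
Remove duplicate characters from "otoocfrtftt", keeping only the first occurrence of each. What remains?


Input: 'otoocfrtftt'
Operation: keep first occurrence of each character
Scan: s[0]='o' new -> keep; s[1]='t' new -> keep; s[2]='o' seen -> skip; s[3]='o' seen -> skip; s[4]='c' new -> keep; s[5]='f' new -> keep; s[6]='r' new -> keep; s[7]='t' seen -> skip; s[8]='f' seen -> skip; s[9]='t' seen -> skip; s[10]='t' seen -> skip
Result: otcfr


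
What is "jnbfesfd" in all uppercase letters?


Input string: 'jnbfesfd'
Operation: convert each letter to uppercase
Mapping: 'j'->'J', 'n'->'N', 'b'->'B', 'f'->'F', 'e'->'E', 's'->'S', 'f'->'F', 'd'->'D'
Result: JNBFESFD


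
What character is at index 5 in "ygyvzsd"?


Input string: 'ygyvzsd'
Operation: get character at index 5
Index mapping: s[0]='y', s[1]='g', s[2]='y', s[3]='v', s[4]='z', s[5]='s'
Result: 's'


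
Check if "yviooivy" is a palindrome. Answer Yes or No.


Input string: 'yviooivy'
Reversed: 'yviooivy'
Compare pairs: s[0]='y' vs s[7]='y' (match), s[1]='v' vs s[6]='v' (match), s[2]='i' vs s[5]='i' (match), s[3]='o' vs s[4]='o' (match)
Palindrome: Yes


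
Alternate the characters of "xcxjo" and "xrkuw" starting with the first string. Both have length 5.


String 1: 'xcxjo'
String 2: 'xrkuw'
Operation: alternate characters
Pairs: 'x'+'x', 'c'+'r', 'x'+'k', 'j'+'u', 'o'+'w'
Result: xxcrxkjuow


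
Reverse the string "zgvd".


Input string: 'zgvd'
Operation: reverse character order
Original order: 'z' -> 'g' -> 'v' -> 'd'
Reversed order: 'd' -> 'v' -> 'g' -> 'z'
Result: dvgz


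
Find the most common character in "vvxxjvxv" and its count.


Input: 'vvxxjvxv'
Operation: tally each character
Counts: 'j':1, 'v':4, 'x':3
Maximum: 'v' appears 4 times


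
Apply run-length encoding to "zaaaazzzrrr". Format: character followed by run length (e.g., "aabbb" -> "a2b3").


Input: 'zaaaazzzrrr'
Operation: identify consecutive runs
Runs: 'z' -> z1, 'aaaa' -> a4, 'zzz' -> z3, 'rrr' -> r3
Encoded: z1a4z3r3


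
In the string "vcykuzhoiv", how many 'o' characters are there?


Input string: 'vcykuzhoiv'
Target character: 'o'
Scan each position: s[7]='o'
Matches found at indices: 7
Total: 1


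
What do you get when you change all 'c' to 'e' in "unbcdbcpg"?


Input string: 'unbcdbcpg'
Operation: replace 'c' with 'e'
Positions of 'c': 3, 6
After replacement: unbedbepg


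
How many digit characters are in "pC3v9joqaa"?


Input string: 'pC3v9joqaa'
Operation: count digit characters (0-9)
Scan: 'p', 'C', '3'(digit), 'v', '9'(digit), 'j', 'o', 'q', 'a', 'a'
Digits found: 2
Result: 2


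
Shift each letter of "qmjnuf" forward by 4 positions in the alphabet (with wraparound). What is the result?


Input: 'qmjnuf', shift = 4
Operation: for each letter, (position + 4) mod 26
Mapping: 'q'(16+4=20)->'u', 'm'(12+4=16)->'q', 'j'(9+4=13)->'n', 'n'(13+4=17)->'r', 'u'(20+4=24)->'y', 'f'(5+4=9)->'j'
Result: uqnryj


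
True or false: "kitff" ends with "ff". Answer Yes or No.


Input string: 'kitff'
Suffix to check: 'ff'
Last 2 characters of input: 'ff'
Match: True
Result: Yes


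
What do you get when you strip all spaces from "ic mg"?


Input string: 'ic mg'
Operation: remove all spaces
Words: 'ic', 'mg'
Join without spaces: icmg


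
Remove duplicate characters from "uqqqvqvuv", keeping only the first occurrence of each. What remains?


Input: 'uqqqvqvuv'
Operation: keep first occurrence of each character
Scan: s[0]='u' new -> keep; s[1]='q' new -> keep; s[2]='q' seen -> skip; s[3]='q' seen -> skip; s[4]='v' new -> keep; s[5]='q' seen -> skip; s[6]='v' seen -> skip; s[7]='u' seen -> skip; s[8]='v' seen -> skip
Result: uqv


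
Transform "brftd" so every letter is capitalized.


Input string: 'brftd'
Operation: convert each letter to uppercase
Mapping: 'b'->'B', 'r'->'R', 'f'->'F', 't'->'T', 'd'->'D'
Result: BRFTD


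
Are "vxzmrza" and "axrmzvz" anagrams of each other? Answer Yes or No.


String 1: 'vxzmrza' -> sorted: 'amrvxzz'
String 2: 'axrmzvz' -> sorted: 'amrvxzz'
Compare sorted forms: 'amrvxzz' == 'amrvxzz'
Anagram: Yes


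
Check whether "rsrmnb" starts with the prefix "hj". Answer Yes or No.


Input string: 'rsrmnb'
Prefix to check: 'hj'
First 2 characters of input: 'rs'
Match: False
Result: No


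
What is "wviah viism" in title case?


Input string: 'wviah viism'
Operation: capitalize first letter of each word
Word transformations: 'wviah'->'Wviah', 'viism'->'Viism'
Result: Wviah Viism


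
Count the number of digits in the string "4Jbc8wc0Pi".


Input string: '4Jbc8wc0Pi'
Operation: count digit characters (0-9)
Scan: '4'(digit), 'J', 'b', 'c', '8'(digit), 'w', 'c', '0'(digit), 'P', 'i'
Digits found: 3
Result: 3


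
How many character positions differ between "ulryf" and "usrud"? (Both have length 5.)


String 1: 'ulryf'
String 2: 'usrud'
Compare each position: pos 0: 'u'=='u', pos 1: 'l'!='s', pos 2: 'r'=='r', pos 3: 'y'!='u', pos 4: 'f'!='d'
Differing positions: 3
Hamming distance: 3


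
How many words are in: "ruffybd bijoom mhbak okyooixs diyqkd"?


Input string: 'ruffybd bijoom mhbak okyooixs diyqkd'
Operation: split by spaces
Words found: 'ruffybd', 'bijoom', 'mhbak', 'okyooixs', 'diyqkd'
Word count: 5


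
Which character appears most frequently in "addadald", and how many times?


Input: 'addadald'
Operation: tally each character
Counts: 'a':3, 'd':4, 'l':1
Maximum: 'd' appears 4 times


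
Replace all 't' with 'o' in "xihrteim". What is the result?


Input string: 'xihrteim'
Operation: replace 't' with 'o'
Positions of 't': 4
After replacement: xihroeim


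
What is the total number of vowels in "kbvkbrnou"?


Input string: 'kbvkbrnou'
Operation: count vowels (a, e, i, o, u)
Scan: s[0]='k', s[1]='b', s[2]='v', s[3]='k', s[4]='b', s[5]='r', s[6]='n', s[7]='o' (vowel), s[8]='u' (vowel)
Vowels found: 2
Result: 2


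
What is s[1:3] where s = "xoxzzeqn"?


Input string: 'xoxzzeqn'
Operation: slice [1:3]
Extract characters: s[1]='o', s[2]='x'
Result: ox


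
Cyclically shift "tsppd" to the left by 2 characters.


Input: 'tsppd', shift = 2
Operation: split at index 2 and swap parts
Front part s[0:2] = 'ts'
Back part s[2:] = 'ppd'
Rotated = back + front = 'ppd' + 'ts'
Result: ppdts


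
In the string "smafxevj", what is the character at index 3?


Input string: 'smafxevj'
Operation: get character at index 3
Index mapping: s[0]='s', s[1]='m', s[2]='a', s[3]='f'
Result: 'f'


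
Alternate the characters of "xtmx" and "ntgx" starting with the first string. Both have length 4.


String 1: 'xtmx'
String 2: 'ntgx'
Operation: alternate characters
Pairs: 'x'+'n', 't'+'t', 'm'+'g', 'x'+'x'
Result: xnttmgxx


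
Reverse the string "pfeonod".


Input string: 'pfeonod'
Operation: reverse character order
Original order: 'p' -> 'f' -> 'e' -> 'o' -> 'n' -> 'o' -> 'd'
Reversed order: 'd' -> 'o' -> 'n' -> 'o' -> 'e' -> 'f' -> 'p'
Result: donoefp


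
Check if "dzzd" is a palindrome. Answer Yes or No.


Input string: 'dzzd'
Reversed: 'dzzd'
Compare pairs: s[0]='d' vs s[3]='d' (match), s[1]='z' vs s[2]='z' (match)
Palindrome: Yes


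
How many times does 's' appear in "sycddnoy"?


Input string: 'sycddnoy'
Target character: 's'
Scan each position: s[0]='s'
Matches found at indices: 0
Total: 1


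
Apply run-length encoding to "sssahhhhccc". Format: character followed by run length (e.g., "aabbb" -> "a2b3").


Input: 'sssahhhhccc'
Operation: identify consecutive runs
Runs: 'sss' -> s3, 'a' -> a1, 'hhhh' -> h4, 'ccc' -> c3
Encoded: s3a1h4c3


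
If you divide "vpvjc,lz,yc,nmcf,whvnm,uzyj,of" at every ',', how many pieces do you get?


Input string: 'vpvjc,lz,yc,nmcf,whvnm,uzyj,of'
Delimiter: ','
Split result: 'vpvjc', 'lz', 'yc', 'nmcf', 'whvnm', 'uzyj', 'of'
Number of parts: 7


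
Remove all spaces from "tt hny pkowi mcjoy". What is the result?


Input string: 'tt hny pkowi mcjoy'
Operation: remove all spaces
Words: 'tt', 'hny', 'pkowi', 'mcjoy'
Join without spaces: tthnypkowimcjoy


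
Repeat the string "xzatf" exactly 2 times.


Input string: 'xzatf'
Operation: repeat 2 times
Concatenation: 'xzatf' + 'xzatf'
Result: xzatfxzatf


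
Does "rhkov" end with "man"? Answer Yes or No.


Input string: 'rhkov'
Suffix to check: 'man'
Last 3 characters of input: 'kov'
Match: False
Result: No


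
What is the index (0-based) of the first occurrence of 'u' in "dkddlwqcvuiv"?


Input string: 'dkddlwqcvuiv'
Target: 'u'
Scanning left to right: s[0]='d', s[1]='k', s[2]='d', s[3]='d', s[4]='l', s[5]='w', s[6]='q', s[7]='c', s[8]='v', s[9]='u'
First match at index: 9


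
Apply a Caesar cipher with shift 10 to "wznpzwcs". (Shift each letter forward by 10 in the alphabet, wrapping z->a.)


Input: 'wznpzwcs', shift = 10
Operation: for each letter, (position + 10) mod 26
Mapping: 'w'(22+10=32, 32 mod 26=6)->'g', 'z'(25+10=35, 35 mod 26=9)->'j', 'n'(13+10=23)->'x', 'p'(15+10=25)->'z', 'z'(25+10=35, 35 mod 26=9)->'j', 'w'(22+10=32, 32 mod 26=6)->'g', 'c'(2+10=12)->'m', 's'(18+10=28, 28 mod 26=2)->'c'
Result: gjxzjgmc


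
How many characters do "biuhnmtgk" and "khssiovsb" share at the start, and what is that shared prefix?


String 1: 'biuhnmtgk'
String 2: 'khssiovsb'
Compare position by position:
pos 0: 'b' vs 'k' differ -> stop
Longest common prefix: "" (length 0)


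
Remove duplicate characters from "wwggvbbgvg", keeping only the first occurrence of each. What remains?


Input: 'wwggvbbgvg'
Operation: keep first occurrence of each character
Scan: s[0]='w' new -> keep; s[1]='w' seen -> skip; s[2]='g' new -> keep; s[3]='g' seen -> skip; s[4]='v' new -> keep; s[5]='b' new -> keep; s[6]='b' seen -> skip; s[7]='g' seen -> skip; s[8]='v' seen -> skip; s[9]='g' seen -> skip
Result: wgvb


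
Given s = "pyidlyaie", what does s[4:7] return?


Input string: 'pyidlyaie'
Operation: slice [4:7]
Extract characters: s[4]='l', s[5]='y', s[6]='a'
Result: lya


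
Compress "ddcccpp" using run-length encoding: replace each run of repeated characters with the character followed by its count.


Input: 'ddcccpp'
Operation: identify consecutive runs
Runs: 'dd' -> d2, 'ccc' -> c3, 'pp' -> p2
Encoded: d2c3p2


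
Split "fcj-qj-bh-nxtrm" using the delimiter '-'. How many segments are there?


Input string: 'fcj-qj-bh-nxtrm'
Delimiter: '-'
Split result: 'fcj', 'qj', 'bh', 'nxtrm'
Number of parts: 4


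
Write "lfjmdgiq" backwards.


Input string: 'lfjmdgiq'
Operation: reverse character order
Original order: 'l' -> 'f' -> 'j' -> 'm' -> 'd' -> 'g' -> 'i' -> 'q'
Reversed order: 'q' -> 'i' -> 'g' -> 'd' -> 'm' -> 'j' -> 'f' -> 'l'
Result: qigdmjfl


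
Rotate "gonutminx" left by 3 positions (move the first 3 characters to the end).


Input: 'gonutminx', shift = 3
Operation: split at index 3 and swap parts
Front part s[0:3] = 'gon'
Back part s[3:] = 'utminx'
Rotated = back + front = 'utminx' + 'gon'
Result: utminxgon
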